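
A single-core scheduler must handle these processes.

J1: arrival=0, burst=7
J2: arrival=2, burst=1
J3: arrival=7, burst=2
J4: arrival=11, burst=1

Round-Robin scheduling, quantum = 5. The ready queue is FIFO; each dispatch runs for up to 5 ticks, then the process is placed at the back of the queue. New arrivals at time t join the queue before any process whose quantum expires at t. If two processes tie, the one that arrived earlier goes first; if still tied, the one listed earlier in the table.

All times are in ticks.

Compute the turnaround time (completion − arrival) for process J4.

Gantt: | J1 0-5 | J2 5-6 | J1 6-8 | J3 8-10 | idle 10-11 | J4 11-12 |
Completion: J1=8  J2=6  J3=10  J4=12
Turnaround(J4) = completion − arrival = 12 − 11 = 1

1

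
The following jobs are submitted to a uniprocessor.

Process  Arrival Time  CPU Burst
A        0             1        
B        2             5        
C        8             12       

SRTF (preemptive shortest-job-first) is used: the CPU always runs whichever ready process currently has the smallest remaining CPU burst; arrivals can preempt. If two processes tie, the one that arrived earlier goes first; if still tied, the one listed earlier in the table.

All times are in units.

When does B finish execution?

Gantt: | A 0-1 | idle 1-2 | B 2-7 | idle 7-8 | C 8-20 |
Completion: A=1  B=7  C=20

7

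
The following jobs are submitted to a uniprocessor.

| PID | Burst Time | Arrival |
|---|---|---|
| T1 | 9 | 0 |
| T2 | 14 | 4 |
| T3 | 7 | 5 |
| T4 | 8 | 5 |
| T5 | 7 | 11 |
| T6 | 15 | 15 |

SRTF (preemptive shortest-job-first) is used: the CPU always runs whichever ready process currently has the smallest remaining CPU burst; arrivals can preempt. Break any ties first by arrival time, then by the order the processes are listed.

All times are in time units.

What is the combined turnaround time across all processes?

Timeline: | T1 0-9 | T3 9-16 | T5 16-23 | T4 23-31 | T2 31-45 | T6 45-60 |
Completion: T1=9  T2=45  T3=16  T4=31  T5=23  T6=60
Turnaround (C−A): T1=9  T2=41  T3=11  T4=26  T5=12  T6=45
Turnaround = completion − arrival: T1=9, T2=41, T3=11, T4=26, T5=12, T6=45
Total turnaround = 9 + 41 + 11 + 26 + 12 + 45 = 144

144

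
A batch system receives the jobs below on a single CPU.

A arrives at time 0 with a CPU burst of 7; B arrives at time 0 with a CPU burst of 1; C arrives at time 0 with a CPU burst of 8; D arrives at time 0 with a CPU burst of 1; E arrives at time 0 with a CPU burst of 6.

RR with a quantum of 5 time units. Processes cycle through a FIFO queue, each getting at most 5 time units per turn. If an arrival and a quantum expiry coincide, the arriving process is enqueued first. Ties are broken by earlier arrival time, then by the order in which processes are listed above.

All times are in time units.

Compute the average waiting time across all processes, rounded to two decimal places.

Timeline: | A 0-5 | B 5-6 | C 6-11 | D 11-12 | E 12-17 | A 17-19 | C 19-22 | E 22-23 |
Completion: A=19  B=6  C=22  D=12  E=23
Turnaround (C−A): A=19  B=6  C=22  D=12  E=23
Waiting times: A=12, B=5, C=14, D=11, E=17
Average waiting = (12+5+14+11+17) / 5 = 59/5 = 11.80

11.80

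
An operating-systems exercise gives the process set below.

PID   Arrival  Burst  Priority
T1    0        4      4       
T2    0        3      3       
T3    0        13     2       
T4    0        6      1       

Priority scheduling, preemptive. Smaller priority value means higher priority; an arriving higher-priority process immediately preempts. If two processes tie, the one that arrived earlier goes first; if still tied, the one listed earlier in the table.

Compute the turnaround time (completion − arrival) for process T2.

Timeline: | T4 0-6 | T3 6-19 | T2 19-22 | T1 22-26 |
Completion: T1=26  T2=22  T3=19  T4=6
Turnaround(T2) = completion − arrival = 22 − 0 = 22

22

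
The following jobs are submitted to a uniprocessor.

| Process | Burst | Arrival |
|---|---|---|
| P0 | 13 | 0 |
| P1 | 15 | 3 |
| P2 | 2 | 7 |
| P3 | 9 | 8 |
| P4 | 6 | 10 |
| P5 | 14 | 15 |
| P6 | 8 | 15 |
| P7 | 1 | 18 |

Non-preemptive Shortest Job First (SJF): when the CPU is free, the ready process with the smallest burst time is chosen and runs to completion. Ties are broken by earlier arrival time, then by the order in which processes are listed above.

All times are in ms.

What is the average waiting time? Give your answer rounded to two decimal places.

Timeline: | P0 0-13 | P2 13-15 | P4 15-21 | P7 21-22 | P6 22-30 | P3 30-39 | P5 39-53 | P1 53-68 |
Completion: P0=13  P1=68  P2=15  P3=39  P4=21  P5=53  P6=30  P7=22
Waiting times: P0=0, P1=50, P2=6, P3=22, P4=5, P5=24, P6=7, P7=3
Average waiting = (0+50+6+22+5+24+7+3) / 8 = 117/8 = 14.63

14.63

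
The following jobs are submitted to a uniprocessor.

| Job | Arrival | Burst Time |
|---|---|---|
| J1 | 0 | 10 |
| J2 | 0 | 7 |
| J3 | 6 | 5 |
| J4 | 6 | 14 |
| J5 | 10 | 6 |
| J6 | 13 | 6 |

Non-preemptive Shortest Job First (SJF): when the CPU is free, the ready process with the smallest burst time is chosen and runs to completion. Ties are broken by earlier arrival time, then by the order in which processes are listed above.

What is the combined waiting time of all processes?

Schedule: | J2 0-7 | J3 7-12 | J5 12-18 | J6 18-24 | J1 24-34 | J4 34-48 |
Completion: J1=34  J2=7  J3=12  J4=48  J5=18  J6=24
Turnaround (C−A): J1=34  J2=7  J3=6  J4=42  J5=8  J6=11
Waiting = turnaround − burst: J1=24, J2=0, J3=1, J4=28, J5=2, J6=5
Total waiting = 24 + 0 + 1 + 28 + 2 + 5 = 60

60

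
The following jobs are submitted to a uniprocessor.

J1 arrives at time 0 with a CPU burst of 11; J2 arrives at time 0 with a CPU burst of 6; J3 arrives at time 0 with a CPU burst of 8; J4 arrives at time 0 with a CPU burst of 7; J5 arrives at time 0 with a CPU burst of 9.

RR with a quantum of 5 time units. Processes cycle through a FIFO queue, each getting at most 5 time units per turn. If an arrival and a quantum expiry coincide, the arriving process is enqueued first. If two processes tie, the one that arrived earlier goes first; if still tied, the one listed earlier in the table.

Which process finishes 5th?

Schedule: | J1 0-5 | J2 5-10 | J3 10-15 | J4 15-20 | J5 20-25 | J1 25-30 | J2 30-31 | J3 31-34 | J4 34-36 | J5 36-40 | J1 40-41 |
Completion: J1=41  J2=31  J3=34  J4=36  J5=40
Turnaround (C−A): J1=41  J2=31  J3=34  J4=36  J5=40
Finish order: J2 → J3 → J4 → J5 → J1

J1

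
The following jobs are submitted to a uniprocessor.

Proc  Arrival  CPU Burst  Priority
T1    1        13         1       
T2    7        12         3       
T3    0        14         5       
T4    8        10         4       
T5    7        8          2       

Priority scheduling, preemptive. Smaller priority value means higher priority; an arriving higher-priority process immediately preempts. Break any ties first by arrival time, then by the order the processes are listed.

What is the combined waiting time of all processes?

Gantt: | T3 0-1 | T1 1-14 | T5 14-22 | T2 22-34 | T4 34-44 | T3 44-57 |
Completion: T1=14  T2=34  T3=57  T4=44  T5=22
Turnaround (C−A): T1=13  T2=27  T3=57  T4=36  T5=15
Waiting = turnaround − burst: T1=0, T2=15, T3=43, T4=26, T5=7
Total waiting = 0 + 15 + 43 + 26 + 7 = 91

91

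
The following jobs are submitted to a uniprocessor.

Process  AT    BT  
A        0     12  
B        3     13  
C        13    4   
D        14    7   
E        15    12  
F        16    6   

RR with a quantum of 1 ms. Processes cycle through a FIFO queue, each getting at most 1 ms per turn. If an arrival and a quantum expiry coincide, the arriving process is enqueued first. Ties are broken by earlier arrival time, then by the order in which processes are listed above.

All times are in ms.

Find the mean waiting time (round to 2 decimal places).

Schedule: | A 0-3 | B 3-4 | A 4-5 | B 5-6 | A 6-7 | B 7-8 | A 8-9 | B 9-10 | A 10-11 | B 11-12 | A 12-13 | B 13-14 | C 14-15 | A 15-16 | D 16-17 | B 17-18 | E 18-19 | C 19-20 | F 20-21 | A 21-22 | D 22-23 | B 23-24 | E 24-25 | C 25-26 | F 26-27 | A 27-28 | D 28-29 | B 29-30 | E 30-31 | C 31-32 | F 32-33 | A 33-34 | D 34-35 | B 35-36 | E 36-37 | F 37-38 | D 38-39 | B 39-40 | E 40-41 | F 41-42 | D 42-43 | B 43-44 | E 44-45 | F 45-46 | D 46-47 | B 47-48 | E 48-54 |
Completion: A=34  B=48  C=32  D=47  E=54  F=46
Turnaround (C−A): A=34  B=45  C=19  D=33  E=39  F=30
Waiting times: A=22, B=32, C=15, D=26, E=27, F=24
Average waiting = (22+32+15+26+27+24) / 6 = 146/6 = 24.33

24.33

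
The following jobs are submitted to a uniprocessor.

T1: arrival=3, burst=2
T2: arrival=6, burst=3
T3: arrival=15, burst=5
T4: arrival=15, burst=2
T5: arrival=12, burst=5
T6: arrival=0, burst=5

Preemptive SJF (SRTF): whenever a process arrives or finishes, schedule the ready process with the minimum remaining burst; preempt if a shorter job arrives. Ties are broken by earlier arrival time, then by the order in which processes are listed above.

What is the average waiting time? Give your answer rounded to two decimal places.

1.50

Schedule: | T6 0-5 | T1 5-7 | T2 7-10 | idle 10-12 | T5 12-17 | T4 17-19 | T3 19-24 |
Completion: T1=7  T2=10  T3=24  T4=19  T5=17  T6=5
Waiting times: T1=2, T2=1, T3=4, T4=2, T5=0, T6=0
Average waiting = (2+1+4+2+0+0) / 6 = 9/6 = 1.50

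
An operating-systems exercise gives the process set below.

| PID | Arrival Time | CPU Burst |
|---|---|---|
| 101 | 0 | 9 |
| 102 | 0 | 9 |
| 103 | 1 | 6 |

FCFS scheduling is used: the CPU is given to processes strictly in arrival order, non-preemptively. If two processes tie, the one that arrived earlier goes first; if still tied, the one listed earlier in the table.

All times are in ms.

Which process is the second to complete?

102

Timeline: | 101 0-9 | 102 9-18 | 103 18-24 |
Completion: 101=9  102=18  103=24
Finish order: 101 → 102 → 103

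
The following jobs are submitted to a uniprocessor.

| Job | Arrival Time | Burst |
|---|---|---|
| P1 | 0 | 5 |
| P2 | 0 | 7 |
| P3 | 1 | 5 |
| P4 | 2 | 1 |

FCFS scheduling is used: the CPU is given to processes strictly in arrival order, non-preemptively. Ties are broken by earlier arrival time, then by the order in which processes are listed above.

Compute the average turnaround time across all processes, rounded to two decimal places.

Gantt: | P1 0-5 | P2 5-12 | P3 12-17 | P4 17-18 |
Completion: P1=5  P2=12  P3=17  P4=18
Turnaround (C−A): P1=5  P2=12  P3=16  P4=16
Turnaround times: P1=5, P2=12, P3=16, P4=16
Average turnaround = (5+12+16+16) / 4 = 49/4 = 12.25

12.25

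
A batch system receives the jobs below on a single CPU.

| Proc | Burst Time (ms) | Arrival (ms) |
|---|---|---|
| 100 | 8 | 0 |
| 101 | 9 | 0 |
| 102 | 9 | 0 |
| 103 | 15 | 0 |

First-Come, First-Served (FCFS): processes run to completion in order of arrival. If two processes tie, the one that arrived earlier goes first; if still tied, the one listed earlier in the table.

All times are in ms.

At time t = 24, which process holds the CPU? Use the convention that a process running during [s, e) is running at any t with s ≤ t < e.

Schedule: | 100 0-8 | 101 8-17 | 102 17-26 | 103 26-41 |
Completion: 100=8  101=17  102=26  103=41
Turnaround (C−A): 100=8  101=17  102=26  103=41

102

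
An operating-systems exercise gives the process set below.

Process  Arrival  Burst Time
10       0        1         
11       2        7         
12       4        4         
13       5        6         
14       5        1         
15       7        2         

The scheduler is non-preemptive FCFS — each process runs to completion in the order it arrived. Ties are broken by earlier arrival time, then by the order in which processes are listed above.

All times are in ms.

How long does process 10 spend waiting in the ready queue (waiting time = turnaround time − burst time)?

Schedule: | 10 0-1 | idle 1-2 | 11 2-9 | 12 9-13 | 13 13-19 | 14 19-20 | 15 20-22 |
Completion: 10=1  11=9  12=13  13=19  14=20  15=22
Waiting(10) = turnaround − burst = 1 − 1 = 0

0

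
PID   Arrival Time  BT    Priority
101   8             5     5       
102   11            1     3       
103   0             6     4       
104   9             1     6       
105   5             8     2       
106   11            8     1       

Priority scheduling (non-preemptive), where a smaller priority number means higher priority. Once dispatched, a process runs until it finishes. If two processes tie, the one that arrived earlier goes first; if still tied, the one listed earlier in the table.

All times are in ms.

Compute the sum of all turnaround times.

Timeline: | 103 0-6 | 105 6-14 | 106 14-22 | 102 22-23 | 101 23-28 | 104 28-29 |
Completion: 101=28  102=23  103=6  104=29  105=14  106=22
Turnaround = completion − arrival: 101=20, 102=12, 103=6, 104=20, 105=9, 106=11
Total turnaround = 20 + 12 + 6 + 20 + 9 + 11 = 78

78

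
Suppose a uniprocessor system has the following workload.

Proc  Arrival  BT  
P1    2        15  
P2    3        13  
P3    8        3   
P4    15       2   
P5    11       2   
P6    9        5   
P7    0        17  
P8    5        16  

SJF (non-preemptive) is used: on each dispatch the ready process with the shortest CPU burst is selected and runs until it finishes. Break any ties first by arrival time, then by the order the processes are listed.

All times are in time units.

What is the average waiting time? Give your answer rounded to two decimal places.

Timeline: | P7 0-17 | P5 17-19 | P4 19-21 | P3 21-24 | P6 24-29 | P2 29-42 | P1 42-57 | P8 57-73 |
Completion: P1=57  P2=42  P3=24  P4=21  P5=19  P6=29  P7=17  P8=73
Waiting times: P1=40, P2=26, P3=13, P4=4, P5=6, P6=15, P7=0, P8=52
Average waiting = (40+26+13+4+6+15+0+52) / 8 = 156/8 = 19.50

19.50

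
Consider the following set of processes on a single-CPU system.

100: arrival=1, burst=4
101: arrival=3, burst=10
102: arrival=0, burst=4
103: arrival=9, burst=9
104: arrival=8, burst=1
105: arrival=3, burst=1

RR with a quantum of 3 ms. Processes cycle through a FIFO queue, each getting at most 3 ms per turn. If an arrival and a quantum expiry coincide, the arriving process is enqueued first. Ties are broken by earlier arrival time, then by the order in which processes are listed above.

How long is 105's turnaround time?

7

Timeline: | 102 0-3 | 100 3-6 | 101 6-9 | 105 9-10 | 102 10-11 | 100 11-12 | 104 12-13 | 103 13-16 | 101 16-19 | 103 19-22 | 101 22-25 | 103 25-28 | 101 28-29 |
Completion: 100=12  101=29  102=11  103=28  104=13  105=10
Turnaround (C−A): 100=11  101=26  102=11  103=19  104=5  105=7
Turnaround(105) = completion − arrival = 10 − 3 = 7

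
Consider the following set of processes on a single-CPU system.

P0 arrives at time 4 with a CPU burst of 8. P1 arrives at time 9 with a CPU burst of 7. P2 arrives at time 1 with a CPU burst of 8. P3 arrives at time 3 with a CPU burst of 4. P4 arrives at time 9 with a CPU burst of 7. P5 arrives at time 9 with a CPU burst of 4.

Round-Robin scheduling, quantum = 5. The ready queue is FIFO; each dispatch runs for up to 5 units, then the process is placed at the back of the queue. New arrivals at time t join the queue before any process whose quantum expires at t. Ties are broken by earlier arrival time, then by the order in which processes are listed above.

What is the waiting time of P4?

Gantt: | idle 0-1 | P2 1-6 | P3 6-10 | P0 10-15 | P2 15-18 | P1 18-23 | P4 23-28 | P5 28-32 | P0 32-35 | P1 35-37 | P4 37-39 |
Completion: P0=35  P1=37  P2=18  P3=10  P4=39  P5=32
Turnaround (C−A): P0=31  P1=28  P2=17  P3=7  P4=30  P5=23
Waiting(P4) = turnaround − burst = 30 − 7 = 23

23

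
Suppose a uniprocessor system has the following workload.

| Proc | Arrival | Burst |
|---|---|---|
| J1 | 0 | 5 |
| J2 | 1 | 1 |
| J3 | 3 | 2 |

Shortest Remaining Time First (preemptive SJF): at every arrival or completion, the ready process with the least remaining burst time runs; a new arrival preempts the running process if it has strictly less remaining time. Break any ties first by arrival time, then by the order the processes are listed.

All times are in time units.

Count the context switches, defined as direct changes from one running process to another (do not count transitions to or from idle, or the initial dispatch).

4

Timeline: | J1 0-1 | J2 1-2 | J1 2-3 | J3 3-5 | J1 5-8 |
Completion: J1=8  J2=2  J3=5
Turnaround (C−A): J1=8  J2=1  J3=2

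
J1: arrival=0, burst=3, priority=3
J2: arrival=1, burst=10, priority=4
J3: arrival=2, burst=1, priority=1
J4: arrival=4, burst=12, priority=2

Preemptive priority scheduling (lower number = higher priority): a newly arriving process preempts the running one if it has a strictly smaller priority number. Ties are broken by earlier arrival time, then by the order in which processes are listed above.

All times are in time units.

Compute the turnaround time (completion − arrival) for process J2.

25

Gantt: | J1 0-2 | J3 2-3 | J1 3-4 | J4 4-16 | J2 16-26 |
Completion: J1=4  J2=26  J3=3  J4=16
Turnaround (C−A): J1=4  J2=25  J3=1  J4=12
Turnaround(J2) = completion − arrival = 26 − 1 = 25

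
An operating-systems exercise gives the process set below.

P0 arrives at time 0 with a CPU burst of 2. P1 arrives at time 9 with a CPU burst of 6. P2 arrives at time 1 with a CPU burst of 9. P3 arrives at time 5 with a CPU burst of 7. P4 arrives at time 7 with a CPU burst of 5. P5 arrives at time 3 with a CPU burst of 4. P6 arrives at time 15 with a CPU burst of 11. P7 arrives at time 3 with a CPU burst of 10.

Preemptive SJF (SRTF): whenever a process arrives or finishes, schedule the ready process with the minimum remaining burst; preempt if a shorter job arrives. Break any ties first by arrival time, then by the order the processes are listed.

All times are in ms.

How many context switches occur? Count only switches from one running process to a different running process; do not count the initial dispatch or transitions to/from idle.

8

Schedule: | P0 0-2 | P2 2-3 | P5 3-7 | P4 7-12 | P1 12-18 | P3 18-25 | P2 25-33 | P7 33-43 | P6 43-54 |
Completion: P0=2  P1=18  P2=33  P3=25  P4=12  P5=7  P6=54  P7=43
Turnaround (C−A): P0=2  P1=9  P2=32  P3=20  P4=5  P5=4  P6=39  P7=40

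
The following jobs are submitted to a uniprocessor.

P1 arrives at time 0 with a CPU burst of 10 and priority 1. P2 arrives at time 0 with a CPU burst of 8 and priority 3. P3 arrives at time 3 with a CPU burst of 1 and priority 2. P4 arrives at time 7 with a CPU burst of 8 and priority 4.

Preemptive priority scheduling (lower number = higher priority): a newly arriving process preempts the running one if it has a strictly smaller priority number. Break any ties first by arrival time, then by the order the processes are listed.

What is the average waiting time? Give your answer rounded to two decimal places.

Schedule: | P1 0-10 | P3 10-11 | P2 11-19 | P4 19-27 |
Completion: P1=10  P2=19  P3=11  P4=27
Turnaround (C−A): P1=10  P2=19  P3=8  P4=20
Waiting times: P1=0, P2=11, P3=7, P4=12
Average waiting = (0+11+7+12) / 4 = 30/4 = 7.50

7.50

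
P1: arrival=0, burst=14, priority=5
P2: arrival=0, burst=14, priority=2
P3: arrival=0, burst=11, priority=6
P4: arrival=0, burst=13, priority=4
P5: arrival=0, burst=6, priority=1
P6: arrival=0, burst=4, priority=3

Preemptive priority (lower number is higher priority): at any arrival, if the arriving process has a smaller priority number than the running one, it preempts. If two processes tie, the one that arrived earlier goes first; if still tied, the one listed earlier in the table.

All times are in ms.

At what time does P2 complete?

Timeline: | P5 0-6 | P2 6-20 | P6 20-24 | P4 24-37 | P1 37-51 | P3 51-62 |
Completion: P1=51  P2=20  P3=62  P4=37  P5=6  P6=24
Turnaround (C−A): P1=51  P2=20  P3=62  P4=37  P5=6  P6=24

20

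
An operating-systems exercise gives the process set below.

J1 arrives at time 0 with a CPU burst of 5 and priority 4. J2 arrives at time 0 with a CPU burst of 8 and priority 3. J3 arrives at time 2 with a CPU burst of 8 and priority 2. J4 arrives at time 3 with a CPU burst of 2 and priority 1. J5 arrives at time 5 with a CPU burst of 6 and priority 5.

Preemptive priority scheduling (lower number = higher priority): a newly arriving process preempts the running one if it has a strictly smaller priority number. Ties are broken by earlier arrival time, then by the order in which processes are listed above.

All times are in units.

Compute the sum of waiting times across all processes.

Gantt: | J2 0-2 | J3 2-3 | J4 3-5 | J3 5-12 | J2 12-18 | J1 18-23 | J5 23-29 |
Completion: J1=23  J2=18  J3=12  J4=5  J5=29
Turnaround (C−A): J1=23  J2=18  J3=10  J4=2  J5=24
Waiting = turnaround − burst: J1=18, J2=10, J3=2, J4=0, J5=18
Total waiting = 18 + 10 + 2 + 0 + 18 = 48

48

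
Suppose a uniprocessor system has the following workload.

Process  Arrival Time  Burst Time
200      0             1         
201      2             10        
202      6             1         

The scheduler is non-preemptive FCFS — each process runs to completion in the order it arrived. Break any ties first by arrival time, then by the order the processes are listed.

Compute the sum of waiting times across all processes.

Timeline: | 200 0-1 | idle 1-2 | 201 2-12 | 202 12-13 |
Completion: 200=1  201=12  202=13
Turnaround (C−A): 200=1  201=10  202=7
Waiting = turnaround − burst: 200=0, 201=0, 202=6
Total waiting = 0 + 0 + 6 = 6

6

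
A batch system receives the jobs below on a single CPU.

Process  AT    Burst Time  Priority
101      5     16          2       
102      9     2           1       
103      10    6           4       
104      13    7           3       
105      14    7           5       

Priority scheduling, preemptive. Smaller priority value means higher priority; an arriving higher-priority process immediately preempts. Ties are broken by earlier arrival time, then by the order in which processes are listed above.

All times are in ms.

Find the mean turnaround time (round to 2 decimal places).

18.40

Schedule: | idle 0-5 | 101 5-9 | 102 9-11 | 101 11-23 | 104 23-30 | 103 30-36 | 105 36-43 |
Completion: 101=23  102=11  103=36  104=30  105=43
Turnaround (C−A): 101=18  102=2  103=26  104=17  105=29
Turnaround times: 101=18, 102=2, 103=26, 104=17, 105=29
Average turnaround = (18+2+26+17+29) / 5 = 92/5 = 18.40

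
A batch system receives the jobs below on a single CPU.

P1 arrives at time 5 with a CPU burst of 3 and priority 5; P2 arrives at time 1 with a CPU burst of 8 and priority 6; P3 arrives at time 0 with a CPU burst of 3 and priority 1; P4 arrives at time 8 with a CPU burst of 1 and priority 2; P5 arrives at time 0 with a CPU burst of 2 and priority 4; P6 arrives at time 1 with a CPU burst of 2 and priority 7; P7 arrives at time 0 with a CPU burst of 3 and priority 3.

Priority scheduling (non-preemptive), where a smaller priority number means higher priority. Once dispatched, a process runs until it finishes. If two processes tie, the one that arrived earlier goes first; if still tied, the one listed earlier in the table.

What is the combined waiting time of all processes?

43

Timeline: | P3 0-3 | P7 3-6 | P5 6-8 | P4 8-9 | P1 9-12 | P2 12-20 | P6 20-22 |
Completion: P1=12  P2=20  P3=3  P4=9  P5=8  P6=22  P7=6
Turnaround (C−A): P1=7  P2=19  P3=3  P4=1  P5=8  P6=21  P7=6
Waiting = turnaround − burst: P1=4, P2=11, P3=0, P4=0, P5=6, P6=19, P7=3
Total waiting = 4 + 11 + 0 + 0 + 6 + 19 + 3 = 43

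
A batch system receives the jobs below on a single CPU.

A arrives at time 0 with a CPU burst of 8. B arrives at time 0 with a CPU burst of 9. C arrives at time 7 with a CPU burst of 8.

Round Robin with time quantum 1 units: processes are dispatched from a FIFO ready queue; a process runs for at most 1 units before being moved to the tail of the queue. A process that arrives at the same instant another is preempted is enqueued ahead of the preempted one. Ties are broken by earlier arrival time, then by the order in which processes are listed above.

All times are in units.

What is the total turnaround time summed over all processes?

59

Timeline: | A 0-1 | B 1-2 | A 2-3 | B 3-4 | A 4-5 | B 5-6 | A 6-7 | B 7-8 | C 8-9 | A 9-10 | B 10-11 | C 11-12 | A 12-13 | B 13-14 | C 14-15 | A 15-16 | B 16-17 | C 17-18 | A 18-19 | B 19-20 | C 20-21 | B 21-22 | C 22-25 |
Completion: A=19  B=22  C=25
Turnaround = completion − arrival: A=19, B=22, C=18
Total turnaround = 19 + 22 + 18 = 59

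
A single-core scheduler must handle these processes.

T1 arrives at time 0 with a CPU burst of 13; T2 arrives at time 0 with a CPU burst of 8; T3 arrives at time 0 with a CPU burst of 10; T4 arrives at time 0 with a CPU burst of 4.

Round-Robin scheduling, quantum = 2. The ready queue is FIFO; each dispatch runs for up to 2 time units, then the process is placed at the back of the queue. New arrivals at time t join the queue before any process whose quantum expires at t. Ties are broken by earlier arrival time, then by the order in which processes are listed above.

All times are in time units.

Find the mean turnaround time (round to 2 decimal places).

Timeline: | T1 0-2 | T2 2-4 | T3 4-6 | T4 6-8 | T1 8-10 | T2 10-12 | T3 12-14 | T4 14-16 | T1 16-18 | T2 18-20 | T3 20-22 | T1 22-24 | T2 24-26 | T3 26-28 | T1 28-30 | T3 30-32 | T1 32-35 |
Completion: T1=35  T2=26  T3=32  T4=16
Turnaround (C−A): T1=35  T2=26  T3=32  T4=16
Turnaround times: T1=35, T2=26, T3=32, T4=16
Average turnaround = (35+26+32+16) / 4 = 109/4 = 27.25

27.25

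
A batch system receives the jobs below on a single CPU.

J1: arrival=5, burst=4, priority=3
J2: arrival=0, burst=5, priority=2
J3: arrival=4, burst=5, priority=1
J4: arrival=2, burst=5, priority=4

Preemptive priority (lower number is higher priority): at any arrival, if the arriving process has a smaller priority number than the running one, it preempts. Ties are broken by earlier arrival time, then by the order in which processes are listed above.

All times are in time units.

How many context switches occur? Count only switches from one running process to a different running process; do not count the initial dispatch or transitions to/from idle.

4

Timeline: | J2 0-4 | J3 4-9 | J2 9-10 | J1 10-14 | J4 14-19 |
Completion: J1=14  J2=10  J3=9  J4=19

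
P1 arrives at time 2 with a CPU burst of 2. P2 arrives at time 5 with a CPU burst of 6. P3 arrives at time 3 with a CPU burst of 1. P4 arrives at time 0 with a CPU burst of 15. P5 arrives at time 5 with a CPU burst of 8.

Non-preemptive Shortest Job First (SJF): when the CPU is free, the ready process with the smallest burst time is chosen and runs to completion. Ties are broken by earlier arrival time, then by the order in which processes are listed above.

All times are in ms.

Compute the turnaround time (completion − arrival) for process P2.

Timeline: | P4 0-15 | P3 15-16 | P1 16-18 | P2 18-24 | P5 24-32 |
Completion: P1=18  P2=24  P3=16  P4=15  P5=32
Turnaround(P2) = completion − arrival = 24 − 5 = 19

19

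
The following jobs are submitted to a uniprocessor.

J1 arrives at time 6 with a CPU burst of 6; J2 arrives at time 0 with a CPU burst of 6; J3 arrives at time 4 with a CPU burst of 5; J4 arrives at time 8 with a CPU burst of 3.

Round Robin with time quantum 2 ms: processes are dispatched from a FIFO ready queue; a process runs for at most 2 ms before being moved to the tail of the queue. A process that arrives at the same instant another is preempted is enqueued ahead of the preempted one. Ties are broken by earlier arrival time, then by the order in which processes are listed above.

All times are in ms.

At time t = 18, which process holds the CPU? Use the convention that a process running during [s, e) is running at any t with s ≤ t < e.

Gantt: | J2 0-4 | J3 4-6 | J2 6-8 | J1 8-10 | J3 10-12 | J4 12-14 | J1 14-16 | J3 16-17 | J4 17-18 | J1 18-20 |
Completion: J1=20  J2=8  J3=17  J4=18

J1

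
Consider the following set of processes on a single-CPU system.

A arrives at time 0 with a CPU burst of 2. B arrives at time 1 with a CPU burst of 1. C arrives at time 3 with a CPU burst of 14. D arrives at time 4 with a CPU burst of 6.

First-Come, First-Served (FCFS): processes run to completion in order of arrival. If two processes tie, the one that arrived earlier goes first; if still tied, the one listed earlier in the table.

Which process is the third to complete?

C

Gantt: | A 0-2 | B 2-3 | C 3-17 | D 17-23 |
Completion: A=2  B=3  C=17  D=23
Finish order: A → B → C → D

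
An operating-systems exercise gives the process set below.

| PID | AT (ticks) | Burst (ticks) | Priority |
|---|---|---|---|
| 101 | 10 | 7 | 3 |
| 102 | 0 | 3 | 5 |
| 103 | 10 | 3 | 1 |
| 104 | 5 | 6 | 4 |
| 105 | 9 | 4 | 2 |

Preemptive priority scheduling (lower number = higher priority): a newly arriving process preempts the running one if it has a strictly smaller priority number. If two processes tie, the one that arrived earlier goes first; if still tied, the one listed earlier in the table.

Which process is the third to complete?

Schedule: | 102 0-3 | idle 3-5 | 104 5-9 | 105 9-10 | 103 10-13 | 105 13-16 | 101 16-23 | 104 23-25 |
Completion: 101=23  102=3  103=13  104=25  105=16
Finish order: 102 → 103 → 105 → 101 → 104

105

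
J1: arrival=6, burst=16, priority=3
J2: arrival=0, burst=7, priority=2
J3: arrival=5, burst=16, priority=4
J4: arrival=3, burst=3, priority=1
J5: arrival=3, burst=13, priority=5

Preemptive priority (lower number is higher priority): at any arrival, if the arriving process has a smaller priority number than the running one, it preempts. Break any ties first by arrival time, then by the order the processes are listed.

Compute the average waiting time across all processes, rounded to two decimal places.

Timeline: | J2 0-3 | J4 3-6 | J2 6-10 | J1 10-26 | J3 26-42 | J5 42-55 |
Completion: J1=26  J2=10  J3=42  J4=6  J5=55
Waiting times: J1=4, J2=3, J3=21, J4=0, J5=39
Average waiting = (4+3+21+0+39) / 5 = 67/5 = 13.40

13.40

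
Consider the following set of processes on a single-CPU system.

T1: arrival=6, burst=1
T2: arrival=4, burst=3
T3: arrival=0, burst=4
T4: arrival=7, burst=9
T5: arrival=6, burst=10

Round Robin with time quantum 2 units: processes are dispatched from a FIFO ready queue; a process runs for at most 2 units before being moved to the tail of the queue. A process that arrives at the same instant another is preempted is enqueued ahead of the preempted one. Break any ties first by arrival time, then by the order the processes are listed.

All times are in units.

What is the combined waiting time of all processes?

Schedule: | T3 0-4 | T2 4-6 | T1 6-7 | T5 7-9 | T2 9-10 | T4 10-12 | T5 12-14 | T4 14-16 | T5 16-18 | T4 18-20 | T5 20-22 | T4 22-24 | T5 24-26 | T4 26-27 |
Completion: T1=7  T2=10  T3=4  T4=27  T5=26
Turnaround (C−A): T1=1  T2=6  T3=4  T4=20  T5=20
Waiting = turnaround − burst: T1=0, T2=3, T3=0, T4=11, T5=10
Total waiting = 0 + 3 + 0 + 11 + 10 = 24

24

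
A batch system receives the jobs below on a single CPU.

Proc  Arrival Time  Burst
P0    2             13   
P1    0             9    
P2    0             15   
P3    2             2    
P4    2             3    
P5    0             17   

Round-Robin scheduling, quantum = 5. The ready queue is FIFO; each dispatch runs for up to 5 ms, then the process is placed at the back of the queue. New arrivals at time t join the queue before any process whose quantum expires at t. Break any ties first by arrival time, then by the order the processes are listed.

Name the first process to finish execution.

P3

Gantt: | P1 0-5 | P2 5-10 | P5 10-15 | P0 15-20 | P3 20-22 | P4 22-25 | P1 25-29 | P2 29-34 | P5 34-39 | P0 39-44 | P2 44-49 | P5 49-54 | P0 54-57 | P5 57-59 |
Completion: P0=57  P1=29  P2=49  P3=22  P4=25  P5=59
Turnaround (C−A): P0=55  P1=29  P2=49  P3=20  P4=23  P5=59
Finish order: P3 → P4 → P1 → P2 → P0 → P5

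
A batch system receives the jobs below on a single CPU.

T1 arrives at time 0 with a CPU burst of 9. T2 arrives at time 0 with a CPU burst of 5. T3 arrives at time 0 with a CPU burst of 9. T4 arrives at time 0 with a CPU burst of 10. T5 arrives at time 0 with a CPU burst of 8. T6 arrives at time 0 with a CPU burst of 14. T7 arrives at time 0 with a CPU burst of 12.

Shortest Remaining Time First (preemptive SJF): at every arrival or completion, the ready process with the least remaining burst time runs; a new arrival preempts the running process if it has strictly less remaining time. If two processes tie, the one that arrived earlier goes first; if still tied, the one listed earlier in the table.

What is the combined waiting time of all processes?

165

Timeline: | T2 0-5 | T5 5-13 | T1 13-22 | T3 22-31 | T4 31-41 | T7 41-53 | T6 53-67 |
Completion: T1=22  T2=5  T3=31  T4=41  T5=13  T6=67  T7=53
Waiting = turnaround − burst: T1=13, T2=0, T3=22, T4=31, T5=5, T6=53, T7=41
Total waiting = 13 + 0 + 22 + 31 + 5 + 53 + 41 = 165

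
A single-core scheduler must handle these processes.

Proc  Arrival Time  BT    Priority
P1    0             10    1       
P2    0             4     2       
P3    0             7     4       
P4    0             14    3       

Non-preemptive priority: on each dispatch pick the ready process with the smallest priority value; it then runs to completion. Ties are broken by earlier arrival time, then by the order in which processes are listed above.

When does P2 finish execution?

Timeline: | P1 0-10 | P2 10-14 | P4 14-28 | P3 28-35 |
Completion: P1=10  P2=14  P3=35  P4=28
Turnaround (C−A): P1=10  P2=14  P3=35  P4=28

14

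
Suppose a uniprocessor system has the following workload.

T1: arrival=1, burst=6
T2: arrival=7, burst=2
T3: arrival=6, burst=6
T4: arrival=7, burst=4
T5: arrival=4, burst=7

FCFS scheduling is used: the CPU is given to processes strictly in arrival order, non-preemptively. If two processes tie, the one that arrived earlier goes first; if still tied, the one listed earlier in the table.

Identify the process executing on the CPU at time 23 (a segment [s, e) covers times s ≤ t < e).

Schedule: | idle 0-1 | T1 1-7 | T5 7-14 | T3 14-20 | T2 20-22 | T4 22-26 |
Completion: T1=7  T2=22  T3=20  T4=26  T5=14

T4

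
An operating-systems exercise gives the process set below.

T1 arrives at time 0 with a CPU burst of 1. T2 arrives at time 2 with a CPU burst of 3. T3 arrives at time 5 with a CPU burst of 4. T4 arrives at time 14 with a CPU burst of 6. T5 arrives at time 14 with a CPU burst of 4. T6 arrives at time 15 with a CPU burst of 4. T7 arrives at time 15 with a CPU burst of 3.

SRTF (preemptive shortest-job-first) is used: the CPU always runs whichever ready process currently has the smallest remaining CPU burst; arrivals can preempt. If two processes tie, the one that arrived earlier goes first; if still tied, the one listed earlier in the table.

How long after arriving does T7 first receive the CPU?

3

Schedule: | T1 0-1 | idle 1-2 | T2 2-5 | T3 5-9 | idle 9-14 | T5 14-18 | T7 18-21 | T6 21-25 | T4 25-31 |
Completion: T1=1  T2=5  T3=9  T4=31  T5=18  T6=25  T7=21
Response(T7) = first start − arrival = 18 − 15 = 3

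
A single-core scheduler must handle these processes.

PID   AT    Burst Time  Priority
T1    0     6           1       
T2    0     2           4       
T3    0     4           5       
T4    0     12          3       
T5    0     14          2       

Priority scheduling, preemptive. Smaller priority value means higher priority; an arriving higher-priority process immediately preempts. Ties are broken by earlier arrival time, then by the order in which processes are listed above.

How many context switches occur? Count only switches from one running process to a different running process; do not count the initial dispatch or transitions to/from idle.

4

Schedule: | T1 0-6 | T5 6-20 | T4 20-32 | T2 32-34 | T3 34-38 |
Completion: T1=6  T2=34  T3=38  T4=32  T5=20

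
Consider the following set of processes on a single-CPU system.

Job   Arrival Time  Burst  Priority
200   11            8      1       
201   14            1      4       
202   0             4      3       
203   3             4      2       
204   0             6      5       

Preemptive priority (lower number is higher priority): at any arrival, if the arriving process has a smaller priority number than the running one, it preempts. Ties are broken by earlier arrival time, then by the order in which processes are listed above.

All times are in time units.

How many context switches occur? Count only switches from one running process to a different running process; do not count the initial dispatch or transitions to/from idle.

6

Schedule: | 202 0-3 | 203 3-7 | 202 7-8 | 204 8-11 | 200 11-19 | 201 19-20 | 204 20-23 |
Completion: 200=19  201=20  202=8  203=7  204=23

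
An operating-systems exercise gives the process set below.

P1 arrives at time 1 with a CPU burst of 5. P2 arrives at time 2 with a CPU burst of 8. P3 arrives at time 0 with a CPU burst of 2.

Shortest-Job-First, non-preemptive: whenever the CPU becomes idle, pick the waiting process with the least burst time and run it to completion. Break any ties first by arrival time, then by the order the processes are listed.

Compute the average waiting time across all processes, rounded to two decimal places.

2.00

Timeline: | P3 0-2 | P1 2-7 | P2 7-15 |
Completion: P1=7  P2=15  P3=2
Turnaround (C−A): P1=6  P2=13  P3=2
Waiting times: P1=1, P2=5, P3=0
Average waiting = (1+5+0) / 3 = 6/3 = 2.00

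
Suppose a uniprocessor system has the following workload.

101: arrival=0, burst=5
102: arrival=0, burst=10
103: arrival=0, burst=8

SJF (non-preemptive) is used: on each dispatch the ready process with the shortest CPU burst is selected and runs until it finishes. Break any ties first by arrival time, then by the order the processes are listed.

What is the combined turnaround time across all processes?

41

Schedule: | 101 0-5 | 103 5-13 | 102 13-23 |
Completion: 101=5  102=23  103=13
Turnaround = completion − arrival: 101=5, 102=23, 103=13
Total turnaround = 5 + 23 + 13 = 41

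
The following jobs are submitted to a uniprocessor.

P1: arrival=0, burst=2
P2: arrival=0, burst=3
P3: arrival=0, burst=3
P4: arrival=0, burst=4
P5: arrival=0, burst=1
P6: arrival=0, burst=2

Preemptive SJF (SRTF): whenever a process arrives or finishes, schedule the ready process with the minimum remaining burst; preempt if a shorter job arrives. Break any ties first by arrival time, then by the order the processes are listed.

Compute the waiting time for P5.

0

Timeline: | P5 0-1 | P1 1-3 | P6 3-5 | P2 5-8 | P3 8-11 | P4 11-15 |
Completion: P1=3  P2=8  P3=11  P4=15  P5=1  P6=5
Waiting(P5) = turnaround − burst = 1 − 1 = 0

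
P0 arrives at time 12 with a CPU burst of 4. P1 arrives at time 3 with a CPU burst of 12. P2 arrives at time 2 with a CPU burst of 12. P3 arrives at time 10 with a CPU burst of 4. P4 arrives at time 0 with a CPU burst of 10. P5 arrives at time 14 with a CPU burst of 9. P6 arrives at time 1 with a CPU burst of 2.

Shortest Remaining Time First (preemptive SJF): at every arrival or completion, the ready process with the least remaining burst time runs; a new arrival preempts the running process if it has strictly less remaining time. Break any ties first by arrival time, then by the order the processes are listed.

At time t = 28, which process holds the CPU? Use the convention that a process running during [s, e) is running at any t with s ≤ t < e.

P5

Schedule: | P4 0-1 | P6 1-3 | P4 3-12 | P3 12-16 | P0 16-20 | P5 20-29 | P2 29-41 | P1 41-53 |
Completion: P0=20  P1=53  P2=41  P3=16  P4=12  P5=29  P6=3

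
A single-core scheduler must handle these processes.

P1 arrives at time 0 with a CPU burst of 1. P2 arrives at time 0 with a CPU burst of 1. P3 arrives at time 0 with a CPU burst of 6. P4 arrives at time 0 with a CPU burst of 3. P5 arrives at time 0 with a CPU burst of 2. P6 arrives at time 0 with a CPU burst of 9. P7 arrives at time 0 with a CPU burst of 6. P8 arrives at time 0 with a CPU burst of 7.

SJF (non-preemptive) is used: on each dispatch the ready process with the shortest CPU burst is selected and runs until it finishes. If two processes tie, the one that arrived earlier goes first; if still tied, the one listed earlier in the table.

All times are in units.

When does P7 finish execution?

19

Schedule: | P1 0-1 | P2 1-2 | P5 2-4 | P4 4-7 | P3 7-13 | P7 13-19 | P8 19-26 | P6 26-35 |
Completion: P1=1  P2=2  P3=13  P4=7  P5=4  P6=35  P7=19  P8=26
Turnaround (C−A): P1=1  P2=2  P3=13  P4=7  P5=4  P6=35  P7=19  P8=26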